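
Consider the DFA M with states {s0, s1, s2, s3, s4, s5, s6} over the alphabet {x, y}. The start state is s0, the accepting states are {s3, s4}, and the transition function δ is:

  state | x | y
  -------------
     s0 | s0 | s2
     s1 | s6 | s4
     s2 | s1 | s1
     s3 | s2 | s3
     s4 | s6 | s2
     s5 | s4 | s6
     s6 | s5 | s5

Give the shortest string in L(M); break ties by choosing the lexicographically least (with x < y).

yxy

A breadth-first search from s0 reaches an accepting state first via the path s0 → s2 → s1 → s4 on input yxy.
No string of length < 3 is accepted (BFS exhausts all shorter strings without reaching an accepting state), and yxy is the lexicographically least accepting string of length 3.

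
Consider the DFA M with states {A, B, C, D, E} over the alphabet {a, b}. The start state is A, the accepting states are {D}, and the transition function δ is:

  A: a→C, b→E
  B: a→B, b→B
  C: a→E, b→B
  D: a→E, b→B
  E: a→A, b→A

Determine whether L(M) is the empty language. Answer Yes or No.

Yes

The states reachable from the start state are {A, B, C, E}.
None of the accepting states {D} is reachable, so no string is accepted and L(M) = ∅.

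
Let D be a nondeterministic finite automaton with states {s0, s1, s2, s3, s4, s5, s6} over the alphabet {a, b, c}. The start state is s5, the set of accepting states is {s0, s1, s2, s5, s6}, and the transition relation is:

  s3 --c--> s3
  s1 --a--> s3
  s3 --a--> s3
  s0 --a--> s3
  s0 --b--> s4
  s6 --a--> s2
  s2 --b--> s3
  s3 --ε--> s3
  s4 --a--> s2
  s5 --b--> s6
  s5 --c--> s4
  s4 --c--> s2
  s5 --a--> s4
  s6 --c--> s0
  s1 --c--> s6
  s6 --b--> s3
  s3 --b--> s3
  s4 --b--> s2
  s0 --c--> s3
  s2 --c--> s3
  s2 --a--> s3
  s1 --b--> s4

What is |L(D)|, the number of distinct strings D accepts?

The useful subgraph on states {s0, s2, s4, s5, s6} is acyclic, so L(D) is finite; the longest accepting path visits 5 useful states, giving maximum string length 4.
Counting accepting paths from s5 by length: 1 of length 0, 1 of length 1, 8 of length 2, 3 of length 4. Total 13.

13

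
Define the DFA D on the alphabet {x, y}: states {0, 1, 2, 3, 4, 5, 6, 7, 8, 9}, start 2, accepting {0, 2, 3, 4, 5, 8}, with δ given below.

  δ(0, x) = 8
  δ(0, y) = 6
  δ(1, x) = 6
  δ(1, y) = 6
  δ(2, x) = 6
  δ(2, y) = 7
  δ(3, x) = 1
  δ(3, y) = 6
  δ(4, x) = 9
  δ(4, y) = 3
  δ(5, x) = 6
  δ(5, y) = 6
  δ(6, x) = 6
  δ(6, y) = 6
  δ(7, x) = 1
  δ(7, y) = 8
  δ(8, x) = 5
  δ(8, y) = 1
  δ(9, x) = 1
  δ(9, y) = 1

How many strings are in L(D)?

The useful subgraph on states {2, 5, 7, 8} is acyclic, so L(D) is finite; the longest accepting path visits 4 useful states, giving maximum string length 3.
Counting accepting paths from 2 by length: 1 of length 0, 1 of length 2, 1 of length 3. Total 3.

3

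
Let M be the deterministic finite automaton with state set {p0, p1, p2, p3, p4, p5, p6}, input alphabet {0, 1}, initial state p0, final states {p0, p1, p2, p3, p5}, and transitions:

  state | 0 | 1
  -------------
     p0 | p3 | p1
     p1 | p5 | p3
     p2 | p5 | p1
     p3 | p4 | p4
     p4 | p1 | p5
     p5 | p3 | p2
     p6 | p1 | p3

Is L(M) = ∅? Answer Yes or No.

No

The empty string ε is accepted: the run p0 ends in the accepting state p0.
Since at least one string is accepted, L(M) is not empty.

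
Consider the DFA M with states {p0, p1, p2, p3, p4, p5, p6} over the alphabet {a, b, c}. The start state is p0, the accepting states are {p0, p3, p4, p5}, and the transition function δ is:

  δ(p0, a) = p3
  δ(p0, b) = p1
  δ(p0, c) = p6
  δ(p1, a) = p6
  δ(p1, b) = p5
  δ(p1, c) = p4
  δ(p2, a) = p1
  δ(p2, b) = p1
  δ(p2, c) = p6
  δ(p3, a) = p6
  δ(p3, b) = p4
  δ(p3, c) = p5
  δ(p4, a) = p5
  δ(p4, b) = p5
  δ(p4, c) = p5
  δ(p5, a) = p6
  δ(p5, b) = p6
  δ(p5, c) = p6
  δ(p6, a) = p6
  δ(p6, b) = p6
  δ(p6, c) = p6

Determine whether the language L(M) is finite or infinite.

The useful states (reachable from p0 and able to reach an accepting state) are {p0, p1, p3, p4, p5}.
Restricted to these states the transition graph has no cycle, so every accepting path has bounded length and L is finite.

finite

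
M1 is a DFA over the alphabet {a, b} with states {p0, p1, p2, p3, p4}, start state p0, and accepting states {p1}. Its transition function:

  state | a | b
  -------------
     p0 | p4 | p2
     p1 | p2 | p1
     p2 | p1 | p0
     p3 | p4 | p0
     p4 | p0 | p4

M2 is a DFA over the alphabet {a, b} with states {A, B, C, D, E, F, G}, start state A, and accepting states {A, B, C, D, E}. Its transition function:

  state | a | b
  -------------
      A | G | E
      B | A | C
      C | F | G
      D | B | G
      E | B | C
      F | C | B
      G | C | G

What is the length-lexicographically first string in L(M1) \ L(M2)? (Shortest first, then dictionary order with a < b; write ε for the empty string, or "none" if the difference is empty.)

baaa

The string baaa is accepted by M1 but not by M2.
No shorter string lies in the difference, and baaa is the lexicographically first length-4 string in L(M1) \ L(M2).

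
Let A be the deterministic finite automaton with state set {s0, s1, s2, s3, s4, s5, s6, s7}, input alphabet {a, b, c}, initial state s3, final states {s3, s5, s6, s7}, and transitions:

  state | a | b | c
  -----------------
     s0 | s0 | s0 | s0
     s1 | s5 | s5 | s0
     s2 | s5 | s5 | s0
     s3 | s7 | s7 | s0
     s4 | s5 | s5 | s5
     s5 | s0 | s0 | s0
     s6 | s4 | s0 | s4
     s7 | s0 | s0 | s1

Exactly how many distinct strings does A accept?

The useful subgraph on states {s1, s3, s5, s7} is acyclic, so L(A) is finite; the longest accepting path visits 4 useful states, giving maximum string length 3.
Counting accepting paths from s3 by length: 1 of length 0, 2 of length 1, 4 of length 3. Total 7.

7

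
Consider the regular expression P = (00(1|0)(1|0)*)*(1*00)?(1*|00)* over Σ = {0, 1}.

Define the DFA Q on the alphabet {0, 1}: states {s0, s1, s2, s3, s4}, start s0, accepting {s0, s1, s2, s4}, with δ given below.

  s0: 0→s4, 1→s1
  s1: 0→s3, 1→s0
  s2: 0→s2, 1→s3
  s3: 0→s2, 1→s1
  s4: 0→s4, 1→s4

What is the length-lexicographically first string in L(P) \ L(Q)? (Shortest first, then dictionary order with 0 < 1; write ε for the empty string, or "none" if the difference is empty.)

The string 1001 is accepted by P but not by Q.
No shorter string lies in the difference, and 1001 is the lexicographically first length-4 string in L(P) \ L(Q).

1001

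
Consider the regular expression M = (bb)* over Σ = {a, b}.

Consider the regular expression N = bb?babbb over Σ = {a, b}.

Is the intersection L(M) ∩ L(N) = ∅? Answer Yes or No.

Converting the expression M to a DFA (subset construction, then merging equivalent states) gives the minimal DFA with states {m0, m1, m2}, start state m0, accepting states {m0} and transitions m0: a→m1, b→m2; m1: a→m1, b→m1; m2: a→m1, b→m0.
Converting the expression N to a DFA (subset construction, then merging equivalent states) gives the minimal DFA with states {n0, n1, n2, n3, n4, n5, n6, n7, n8}, start state n0, accepting states {n8} and transitions n0: a→n1, b→n2; n1: a→n1, b→n1; n2: a→n1, b→n3; n3: a→n4, b→n5; n4: a→n1, b→n6; n5: a→n4, b→n1; n6: a→n1, b→n7; n7: a→n1, b→n8; n8: a→n1, b→n1.
Exploring the product automaton M × N from the start pair (m0, n0), following both machines on each input symbol, reaches 11 state pairs: (m0, n0), (m1, n1), (m2, n2), (m0, n3), (m1, n4), (m2, n5), (m1, n6), (m0, n1), (m1, n7), (m2, n1), (m1, n8).
M accepts in {m0} and N accepts in {n8}; no reachable pair has both components accepting, so no string drives both machines to acceptance simultaneously and L(M) ∩ L(N) = ∅.
So no string is accepted by both, and the intersection is empty.

Yes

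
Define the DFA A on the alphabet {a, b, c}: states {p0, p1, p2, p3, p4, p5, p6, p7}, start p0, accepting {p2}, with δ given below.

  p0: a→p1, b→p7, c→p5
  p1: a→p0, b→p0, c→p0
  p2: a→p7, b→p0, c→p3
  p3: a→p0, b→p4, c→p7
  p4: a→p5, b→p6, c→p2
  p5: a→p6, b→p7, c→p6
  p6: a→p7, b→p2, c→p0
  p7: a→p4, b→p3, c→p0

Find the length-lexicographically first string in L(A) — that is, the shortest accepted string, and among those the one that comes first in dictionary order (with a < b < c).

A breadth-first search from p0 reaches an accepting state first via the path p0 → p7 → p4 → p2 on input bac.
No string of length < 3 is accepted (BFS exhausts all shorter strings without reaching an accepting state), and bac is the lexicographically least accepting string of length 3.

bac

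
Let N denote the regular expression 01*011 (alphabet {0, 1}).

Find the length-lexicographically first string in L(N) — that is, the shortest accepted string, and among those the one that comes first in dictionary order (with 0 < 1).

By inspection of the expression, no string of length less than 4 matches, and 0011 is the lexicographically first match of length 4.

0011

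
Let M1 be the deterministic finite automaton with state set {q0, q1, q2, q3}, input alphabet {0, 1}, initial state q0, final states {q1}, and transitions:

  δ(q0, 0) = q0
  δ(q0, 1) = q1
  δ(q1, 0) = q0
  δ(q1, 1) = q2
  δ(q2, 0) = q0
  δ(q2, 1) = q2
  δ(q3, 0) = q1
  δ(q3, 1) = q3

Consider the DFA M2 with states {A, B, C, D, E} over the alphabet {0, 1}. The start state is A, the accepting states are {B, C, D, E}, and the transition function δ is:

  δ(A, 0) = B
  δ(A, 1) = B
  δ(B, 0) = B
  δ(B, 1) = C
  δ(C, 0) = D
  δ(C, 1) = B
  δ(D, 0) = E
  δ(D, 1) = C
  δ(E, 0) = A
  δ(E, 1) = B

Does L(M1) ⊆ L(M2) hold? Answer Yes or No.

Exploring the product automaton M1 × M2 from the start pair (q0, A), following both machines on each input symbol, reaches 8 state pairs: (q0, A), (q0, B), (q1, B), (q1, C), (q2, C), (q0, D), (q2, B), (q0, E).
M1 accepts in {q1} and M2 accepts in {B, C, D, E}. The reachable pairs whose M1-component is accepting are (q1, B), (q1, C); in each of them the M2-component is accepting too, so the product for L(M1) \ L(M2) (M1-component accepting, M2-component rejecting) has no reachable accepting pair and the difference is empty.
Hence every string in L(M1) is also in L(M2).

Yes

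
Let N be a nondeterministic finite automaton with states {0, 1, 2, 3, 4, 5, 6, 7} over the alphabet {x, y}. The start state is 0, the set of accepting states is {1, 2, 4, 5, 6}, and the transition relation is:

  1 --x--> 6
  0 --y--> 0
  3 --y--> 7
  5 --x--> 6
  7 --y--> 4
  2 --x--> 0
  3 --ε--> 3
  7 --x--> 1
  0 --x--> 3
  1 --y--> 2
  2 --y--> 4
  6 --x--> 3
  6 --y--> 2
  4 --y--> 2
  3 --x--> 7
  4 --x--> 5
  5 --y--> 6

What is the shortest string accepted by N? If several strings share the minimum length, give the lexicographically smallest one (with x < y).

xxx

A breadth-first search from 0 reaches an accepting state first via the path 0 → 3 → 7 → 1 on input xxx.
No string of length < 3 is accepted (BFS exhausts all shorter strings without reaching an accepting state), and xxx is the lexicographically least accepting string of length 3.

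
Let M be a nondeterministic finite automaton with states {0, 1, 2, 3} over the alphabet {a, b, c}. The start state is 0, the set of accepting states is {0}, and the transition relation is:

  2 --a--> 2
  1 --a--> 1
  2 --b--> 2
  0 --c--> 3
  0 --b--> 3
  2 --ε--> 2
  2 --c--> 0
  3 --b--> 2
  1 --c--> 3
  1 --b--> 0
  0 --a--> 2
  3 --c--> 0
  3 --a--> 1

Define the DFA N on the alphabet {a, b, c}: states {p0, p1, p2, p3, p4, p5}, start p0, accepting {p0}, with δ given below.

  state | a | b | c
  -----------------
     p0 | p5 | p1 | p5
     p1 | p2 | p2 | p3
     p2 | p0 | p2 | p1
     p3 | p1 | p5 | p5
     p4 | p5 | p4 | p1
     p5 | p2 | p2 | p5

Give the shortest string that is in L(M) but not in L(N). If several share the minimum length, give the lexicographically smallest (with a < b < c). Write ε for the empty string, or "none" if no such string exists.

ac

The string ac is accepted by M but not by N.
No shorter string lies in the difference, and ac is the lexicographically first length-2 string in L(M) \ L(N).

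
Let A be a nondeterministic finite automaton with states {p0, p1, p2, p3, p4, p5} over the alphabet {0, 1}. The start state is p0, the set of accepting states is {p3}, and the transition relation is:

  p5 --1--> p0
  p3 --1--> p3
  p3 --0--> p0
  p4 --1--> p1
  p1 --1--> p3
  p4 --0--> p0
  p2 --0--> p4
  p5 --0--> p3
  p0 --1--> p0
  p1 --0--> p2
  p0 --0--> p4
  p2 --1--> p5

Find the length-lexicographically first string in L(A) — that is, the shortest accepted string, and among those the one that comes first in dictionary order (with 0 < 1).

011

A breadth-first search from p0 reaches an accepting state first via the path p0 → p4 → p1 → p3 on input 011.
No string of length < 3 is accepted (BFS exhausts all shorter strings without reaching an accepting state), and 011 is the lexicographically least accepting string of length 3.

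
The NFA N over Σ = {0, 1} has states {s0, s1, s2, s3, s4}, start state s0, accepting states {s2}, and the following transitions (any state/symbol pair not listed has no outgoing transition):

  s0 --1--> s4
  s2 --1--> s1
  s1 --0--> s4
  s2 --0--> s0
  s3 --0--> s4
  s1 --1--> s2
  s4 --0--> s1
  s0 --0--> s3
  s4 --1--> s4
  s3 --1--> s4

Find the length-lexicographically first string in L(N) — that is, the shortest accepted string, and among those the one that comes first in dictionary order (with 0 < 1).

101

A breadth-first search from s0 reaches an accepting state first via the path s0 → s4 → s1 → s2 on input 101.
No string of length < 3 is accepted (BFS exhausts all shorter strings without reaching an accepting state), and 101 is the lexicographically least accepting string of length 3.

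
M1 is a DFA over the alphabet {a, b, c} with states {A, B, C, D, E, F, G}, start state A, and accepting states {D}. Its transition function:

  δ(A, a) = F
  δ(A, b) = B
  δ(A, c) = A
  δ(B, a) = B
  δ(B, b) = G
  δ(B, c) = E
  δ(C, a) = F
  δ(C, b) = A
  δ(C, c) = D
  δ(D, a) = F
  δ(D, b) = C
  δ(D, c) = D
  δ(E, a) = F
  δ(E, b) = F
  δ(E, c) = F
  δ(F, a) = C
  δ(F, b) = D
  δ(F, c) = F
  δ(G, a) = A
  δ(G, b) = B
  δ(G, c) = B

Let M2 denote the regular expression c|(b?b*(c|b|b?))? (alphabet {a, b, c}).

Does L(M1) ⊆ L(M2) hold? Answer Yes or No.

The string ab is in L(M1) but not in L(M2).
So L(M1) ⊄ L(M2).

No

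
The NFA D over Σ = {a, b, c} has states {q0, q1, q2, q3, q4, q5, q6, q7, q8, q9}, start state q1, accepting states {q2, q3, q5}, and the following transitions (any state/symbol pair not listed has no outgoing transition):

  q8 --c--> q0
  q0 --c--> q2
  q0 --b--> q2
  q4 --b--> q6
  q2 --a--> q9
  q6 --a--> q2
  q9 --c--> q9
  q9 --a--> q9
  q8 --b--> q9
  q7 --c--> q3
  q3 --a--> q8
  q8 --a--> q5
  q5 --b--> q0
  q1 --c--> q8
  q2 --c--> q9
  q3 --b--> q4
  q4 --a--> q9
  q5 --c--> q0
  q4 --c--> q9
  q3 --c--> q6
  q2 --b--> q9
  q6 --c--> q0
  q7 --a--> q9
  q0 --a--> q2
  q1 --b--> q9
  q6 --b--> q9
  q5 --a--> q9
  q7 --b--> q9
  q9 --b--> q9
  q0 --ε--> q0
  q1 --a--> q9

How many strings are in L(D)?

10

The useful subgraph on states {q0, q1, q2, q5, q8} is acyclic, so L(D) is finite; the longest accepting path visits 5 useful states, giving maximum string length 4.
Counting accepting paths from q1 by length: 1 of length 2, 3 of length 3, 6 of length 4. Total 10.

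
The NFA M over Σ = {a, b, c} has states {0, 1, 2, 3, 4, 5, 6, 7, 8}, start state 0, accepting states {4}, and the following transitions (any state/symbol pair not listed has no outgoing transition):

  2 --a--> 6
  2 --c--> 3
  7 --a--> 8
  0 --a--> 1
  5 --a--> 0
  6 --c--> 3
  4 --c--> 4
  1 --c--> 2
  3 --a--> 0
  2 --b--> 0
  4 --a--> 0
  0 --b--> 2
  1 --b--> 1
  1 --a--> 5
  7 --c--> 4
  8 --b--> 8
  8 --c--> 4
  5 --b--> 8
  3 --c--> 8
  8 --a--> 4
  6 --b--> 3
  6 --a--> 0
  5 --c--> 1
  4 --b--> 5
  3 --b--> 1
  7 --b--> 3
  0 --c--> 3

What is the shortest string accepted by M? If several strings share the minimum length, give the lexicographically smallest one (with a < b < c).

cca

A breadth-first search from 0 reaches an accepting state first via the path 0 → 3 → 8 → 4 on input cca.
No string of length < 3 is accepted (BFS exhausts all shorter strings without reaching an accepting state), and cca is the lexicographically least accepting string of length 3.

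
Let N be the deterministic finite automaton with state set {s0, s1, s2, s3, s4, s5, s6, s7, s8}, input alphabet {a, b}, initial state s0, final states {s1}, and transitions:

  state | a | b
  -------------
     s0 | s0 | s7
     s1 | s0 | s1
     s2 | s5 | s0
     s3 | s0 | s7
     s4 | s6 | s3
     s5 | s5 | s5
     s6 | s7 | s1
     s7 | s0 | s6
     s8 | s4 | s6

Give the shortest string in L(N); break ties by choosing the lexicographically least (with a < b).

A breadth-first search from s0 reaches an accepting state first via the path s0 → s7 → s6 → s1 on input bbb.
No string of length < 3 is accepted (BFS exhausts all shorter strings without reaching an accepting state), and bbb is the lexicographically least accepting string of length 3.

bbb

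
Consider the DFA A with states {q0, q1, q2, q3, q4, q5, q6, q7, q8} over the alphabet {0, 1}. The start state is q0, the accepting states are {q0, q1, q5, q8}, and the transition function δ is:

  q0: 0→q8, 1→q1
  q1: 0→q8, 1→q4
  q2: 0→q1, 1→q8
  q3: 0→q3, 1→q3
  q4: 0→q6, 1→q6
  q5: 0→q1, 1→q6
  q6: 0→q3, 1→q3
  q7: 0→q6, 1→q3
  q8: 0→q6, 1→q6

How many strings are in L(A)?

The useful subgraph on states {q0, q1, q8} is acyclic, so L(A) is finite; the longest accepting path visits 3 useful states, giving maximum string length 2.
Counting accepting paths from q0 by length: 1 of length 0, 2 of length 1, 1 of length 2. Total 4.

4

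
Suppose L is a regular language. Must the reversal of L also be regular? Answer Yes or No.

Yes

Reverse every transition of an NFA for L, make the old start state the unique accepting state, and add a fresh start state with ε-moves to the old accepting states; this NFA accepts Lᴿ.
So the regular languages are closed under reversal.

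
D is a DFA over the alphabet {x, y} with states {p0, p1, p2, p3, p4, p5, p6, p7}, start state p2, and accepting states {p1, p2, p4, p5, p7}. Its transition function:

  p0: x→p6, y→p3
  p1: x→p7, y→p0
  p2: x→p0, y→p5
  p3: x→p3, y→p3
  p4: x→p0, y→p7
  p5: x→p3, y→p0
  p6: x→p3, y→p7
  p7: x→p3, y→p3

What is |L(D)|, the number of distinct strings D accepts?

The useful subgraph on states {p0, p2, p5, p6, p7} is acyclic, so L(D) is finite; the longest accepting path visits 5 useful states, giving maximum string length 4.
Counting accepting paths from p2 by length: 1 of length 0, 1 of length 1, 1 of length 3, 1 of length 4. Total 4.

4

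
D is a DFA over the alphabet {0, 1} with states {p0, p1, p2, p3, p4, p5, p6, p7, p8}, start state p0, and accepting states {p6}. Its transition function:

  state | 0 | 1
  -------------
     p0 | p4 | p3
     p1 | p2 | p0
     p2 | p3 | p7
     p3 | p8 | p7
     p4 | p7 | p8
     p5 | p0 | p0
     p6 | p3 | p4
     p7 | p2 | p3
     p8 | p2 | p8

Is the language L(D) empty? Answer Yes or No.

The states reachable from the start state are {p0, p2, p3, p4, p7, p8}.
None of the accepting states {p6} is reachable, so no string is accepted and L(D) = ∅.

Yes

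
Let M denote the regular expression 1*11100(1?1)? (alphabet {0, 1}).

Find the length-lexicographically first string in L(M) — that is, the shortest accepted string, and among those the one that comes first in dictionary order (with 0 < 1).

By inspection of the expression, no string of length less than 5 matches, and 11100 is the lexicographically first match of length 5.

11100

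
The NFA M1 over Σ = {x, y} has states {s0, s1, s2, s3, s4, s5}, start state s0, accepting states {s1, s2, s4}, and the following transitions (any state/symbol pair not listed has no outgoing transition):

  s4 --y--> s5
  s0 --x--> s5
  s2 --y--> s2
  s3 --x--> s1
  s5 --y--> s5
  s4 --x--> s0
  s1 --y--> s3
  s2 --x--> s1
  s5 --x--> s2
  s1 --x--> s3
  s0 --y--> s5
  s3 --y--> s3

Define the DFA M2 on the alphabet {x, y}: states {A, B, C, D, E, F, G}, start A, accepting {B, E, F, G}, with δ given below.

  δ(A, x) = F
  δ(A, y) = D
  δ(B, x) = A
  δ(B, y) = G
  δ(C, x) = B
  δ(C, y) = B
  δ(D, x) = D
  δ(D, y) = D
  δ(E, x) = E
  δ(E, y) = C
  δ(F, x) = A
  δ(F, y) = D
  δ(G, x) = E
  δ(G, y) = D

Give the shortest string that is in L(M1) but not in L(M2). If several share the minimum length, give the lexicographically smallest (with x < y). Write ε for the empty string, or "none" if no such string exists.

xx

The string xx is accepted by M1 but not by M2.
No shorter string lies in the difference, and xx is the lexicographically first length-2 string in L(M1) \ L(M2).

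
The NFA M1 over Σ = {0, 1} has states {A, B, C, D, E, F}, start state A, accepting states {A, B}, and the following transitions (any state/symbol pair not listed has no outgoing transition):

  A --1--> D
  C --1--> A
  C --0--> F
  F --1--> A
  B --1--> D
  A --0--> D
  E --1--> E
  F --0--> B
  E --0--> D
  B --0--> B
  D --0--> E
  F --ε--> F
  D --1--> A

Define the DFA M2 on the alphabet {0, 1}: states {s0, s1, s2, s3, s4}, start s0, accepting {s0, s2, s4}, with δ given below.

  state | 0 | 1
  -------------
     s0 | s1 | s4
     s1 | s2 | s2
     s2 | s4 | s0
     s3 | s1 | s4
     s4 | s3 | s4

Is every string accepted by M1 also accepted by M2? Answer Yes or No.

Yes

Exploring the product automaton M1 × M2 from the start pair (A, s0), following both machines on each input symbol, reaches 13 state pairs: (A, s0), (D, s1), (D, s4), (E, s2), (A, s2), (E, s3), (A, s4), (E, s0), (D, s0), (E, s4), (D, s3), (E, s1), (D, s2).
M1 accepts in {A, B} and M2 accepts in {s0, s2, s4}. The reachable pairs whose M1-component is accepting are (A, s0), (A, s2), (A, s4); in each of them the M2-component is accepting too, so the product for L(M1) \ L(M2) (M1-component accepting, M2-component rejecting) has no reachable accepting pair and the difference is empty.
Hence every string in L(M1) is also in L(M2).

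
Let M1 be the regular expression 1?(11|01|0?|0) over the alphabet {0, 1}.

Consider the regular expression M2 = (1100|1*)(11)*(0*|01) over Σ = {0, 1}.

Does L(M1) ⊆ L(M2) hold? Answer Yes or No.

Yes

Converting the expression M1 to a DFA (subset construction, then merging equivalent states) gives the minimal DFA with states {r0, r1, r2, r3, r4}, start state r0, accepting states {r0, r1, r2, r4} and transitions r0: 0→r1, 1→r2; r1: 0→r3, 1→r4; r2: 0→r1, 1→r1; r3: 0→r3, 1→r3; r4: 0→r3, 1→r3.
Converting the expression M2 to a DFA (subset construction, then merging equivalent states) gives the minimal DFA with states {t0, t1, t2, t3, t4, t5, t6, t7, t8, t9, t10}, start state t0, accepting states {t0, t1, t2, t3, t4, t5, t7, t8, t9} and transitions t0: 0→t1, 1→t2; t1: 0→t3, 1→t4; t2: 0→t1, 1→t5; t3: 0→t3, 1→t6; t4: 0→t6, 1→t6; t5: 0→t7, 1→t8; t6: 0→t6, 1→t6; t7: 0→t9, 1→t4; t8: 0→t1, 1→t8; t9: 0→t1, 1→t10; t10: 0→t6, 1→t9.
Exploring the product automaton M1 × M2 from the start pair (r0, t0), following both machines on each input symbol, reaches 14 state pairs: (r0, t0), (r1, t1), (r2, t2), (r3, t3), (r4, t4), (r1, t5), (r3, t6), (r3, t7), (r4, t8), (r3, t9), (r3, t4), (r3, t1), (r3, t8), (r3, t10).
M1 accepts in {r0, r1, r2, r4} and M2 accepts in {t0, t1, t2, t3, t4, t5, t7, t8, t9}. The reachable pairs whose M1-component is accepting are (r0, t0), (r1, t1), (r2, t2), (r4, t4), (r1, t5), (r4, t8); in each of them the M2-component is accepting too, so the product for L(M1) \ L(M2) (M1-component accepting, M2-component rejecting) has no reachable accepting pair and the difference is empty.
Hence every string in L(M1) is also in L(M2).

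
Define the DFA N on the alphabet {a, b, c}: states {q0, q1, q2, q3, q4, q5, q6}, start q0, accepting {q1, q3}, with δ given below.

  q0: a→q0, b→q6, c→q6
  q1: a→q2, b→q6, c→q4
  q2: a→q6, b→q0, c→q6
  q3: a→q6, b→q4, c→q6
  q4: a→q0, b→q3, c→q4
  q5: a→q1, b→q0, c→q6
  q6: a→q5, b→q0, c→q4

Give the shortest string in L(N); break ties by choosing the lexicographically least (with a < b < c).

baa

A breadth-first search from q0 reaches an accepting state first via the path q0 → q6 → q5 → q1 on input baa.
No string of length < 3 is accepted (BFS exhausts all shorter strings without reaching an accepting state), and baa is the lexicographically least accepting string of length 3.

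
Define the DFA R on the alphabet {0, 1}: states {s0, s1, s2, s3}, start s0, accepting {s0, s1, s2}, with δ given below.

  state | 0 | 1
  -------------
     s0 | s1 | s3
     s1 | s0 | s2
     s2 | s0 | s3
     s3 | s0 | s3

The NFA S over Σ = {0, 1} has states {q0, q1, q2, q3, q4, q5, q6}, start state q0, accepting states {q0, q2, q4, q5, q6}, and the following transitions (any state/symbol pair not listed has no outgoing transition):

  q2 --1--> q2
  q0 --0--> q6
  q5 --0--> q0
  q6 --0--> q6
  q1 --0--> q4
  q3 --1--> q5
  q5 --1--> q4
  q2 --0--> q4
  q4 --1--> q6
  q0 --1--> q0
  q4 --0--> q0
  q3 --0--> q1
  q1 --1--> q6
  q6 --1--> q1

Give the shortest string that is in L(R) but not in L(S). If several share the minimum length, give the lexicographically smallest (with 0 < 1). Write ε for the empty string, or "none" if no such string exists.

The string 01 is accepted by R but not by S.
No shorter string lies in the difference, and 01 is the lexicographically first length-2 string in L(R) \ L(S).

01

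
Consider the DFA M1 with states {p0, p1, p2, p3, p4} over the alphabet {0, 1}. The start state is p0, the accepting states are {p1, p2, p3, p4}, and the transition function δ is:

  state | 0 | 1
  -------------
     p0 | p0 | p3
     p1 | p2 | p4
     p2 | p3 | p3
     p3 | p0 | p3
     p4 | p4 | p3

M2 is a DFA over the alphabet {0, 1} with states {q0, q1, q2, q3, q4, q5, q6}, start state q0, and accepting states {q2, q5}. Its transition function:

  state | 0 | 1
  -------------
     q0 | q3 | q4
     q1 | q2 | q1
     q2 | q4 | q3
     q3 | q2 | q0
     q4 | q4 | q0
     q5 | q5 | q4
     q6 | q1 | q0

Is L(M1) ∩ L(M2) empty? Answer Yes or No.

Yes

Exploring the product automaton M1 × M2 from the start pair (p0, q0), following both machines on each input symbol, reaches 7 state pairs: (p0, q0), (p0, q3), (p3, q4), (p0, q2), (p3, q0), (p0, q4), (p3, q3).
M1 accepts in {p1, p2, p3, p4} and M2 accepts in {q2, q5}; no reachable pair has both components accepting, so no string drives both machines to acceptance simultaneously and L(M1) ∩ L(M2) = ∅.
So no string is accepted by both, and the intersection is empty.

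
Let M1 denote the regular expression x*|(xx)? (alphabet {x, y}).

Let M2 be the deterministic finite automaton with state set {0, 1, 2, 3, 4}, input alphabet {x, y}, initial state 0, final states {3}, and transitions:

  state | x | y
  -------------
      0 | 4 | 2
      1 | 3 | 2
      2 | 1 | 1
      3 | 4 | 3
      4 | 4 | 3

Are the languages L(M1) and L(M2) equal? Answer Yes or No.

The empty string ε is accepted by M1 but rejected by M2.
So L(M1) ≠ L(M2).

No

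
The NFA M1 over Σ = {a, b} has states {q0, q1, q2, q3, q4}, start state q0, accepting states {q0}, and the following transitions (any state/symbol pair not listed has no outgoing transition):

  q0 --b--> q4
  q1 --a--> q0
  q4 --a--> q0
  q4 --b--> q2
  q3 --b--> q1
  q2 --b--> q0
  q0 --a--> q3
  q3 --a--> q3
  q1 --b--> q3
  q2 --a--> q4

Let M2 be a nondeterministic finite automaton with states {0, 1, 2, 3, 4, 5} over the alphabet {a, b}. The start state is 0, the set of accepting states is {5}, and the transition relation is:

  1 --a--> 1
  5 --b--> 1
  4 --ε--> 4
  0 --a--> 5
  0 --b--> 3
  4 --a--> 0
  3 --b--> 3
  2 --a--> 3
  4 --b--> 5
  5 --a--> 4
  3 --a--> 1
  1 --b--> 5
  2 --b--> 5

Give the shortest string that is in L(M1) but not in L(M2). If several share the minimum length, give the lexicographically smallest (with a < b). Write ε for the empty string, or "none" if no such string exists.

The empty string ε is accepted by M1 but not by M2.
Since ε is the unique shortest string, it is the required witness.

ε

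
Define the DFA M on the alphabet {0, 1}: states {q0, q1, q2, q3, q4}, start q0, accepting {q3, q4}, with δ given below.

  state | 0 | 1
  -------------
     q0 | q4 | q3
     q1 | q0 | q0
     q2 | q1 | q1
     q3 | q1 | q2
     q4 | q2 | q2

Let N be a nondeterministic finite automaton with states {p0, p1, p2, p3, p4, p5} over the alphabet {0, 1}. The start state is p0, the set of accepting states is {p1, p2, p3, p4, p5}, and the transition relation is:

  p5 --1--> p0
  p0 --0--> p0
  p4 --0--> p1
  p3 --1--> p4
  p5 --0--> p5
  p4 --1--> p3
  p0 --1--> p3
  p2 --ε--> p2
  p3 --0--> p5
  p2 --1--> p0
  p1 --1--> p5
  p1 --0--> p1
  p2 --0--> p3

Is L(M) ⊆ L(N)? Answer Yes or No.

No

The string 0 is in L(M) but not in L(N).
So L(M) ⊄ L(N).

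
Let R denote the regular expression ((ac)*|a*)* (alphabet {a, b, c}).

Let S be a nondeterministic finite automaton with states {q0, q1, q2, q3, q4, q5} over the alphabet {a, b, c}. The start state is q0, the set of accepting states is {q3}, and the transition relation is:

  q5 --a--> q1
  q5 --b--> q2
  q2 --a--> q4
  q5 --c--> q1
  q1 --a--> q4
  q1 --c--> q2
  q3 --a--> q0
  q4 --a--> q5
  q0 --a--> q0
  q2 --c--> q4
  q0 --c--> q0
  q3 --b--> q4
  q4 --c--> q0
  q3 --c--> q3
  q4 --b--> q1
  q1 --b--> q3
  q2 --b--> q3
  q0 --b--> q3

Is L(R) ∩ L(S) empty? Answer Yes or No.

Converting the expression R to a DFA (subset construction, then merging equivalent states) gives the minimal DFA with states {r0, r1, r2}, start state r0, accepting states {r0, r1} and transitions r0: a→r1, b→r2, c→r2; r1: a→r1, b→r2, c→r0; r2: a→r2, b→r2, c→r2.
Exploring the product automaton R × S from the start pair (r0, q0), following both machines on each input symbol, reaches 8 state pairs: (r0, q0), (r1, q0), (r2, q3), (r2, q0), (r2, q4), (r2, q5), (r2, q1), (r2, q2).
R accepts in {r0, r1} and S accepts in {q3}; no reachable pair has both components accepting, so no string drives both machines to acceptance simultaneously and L(R) ∩ L(S) = ∅.
So no string is accepted by both, and the intersection is empty.

Yes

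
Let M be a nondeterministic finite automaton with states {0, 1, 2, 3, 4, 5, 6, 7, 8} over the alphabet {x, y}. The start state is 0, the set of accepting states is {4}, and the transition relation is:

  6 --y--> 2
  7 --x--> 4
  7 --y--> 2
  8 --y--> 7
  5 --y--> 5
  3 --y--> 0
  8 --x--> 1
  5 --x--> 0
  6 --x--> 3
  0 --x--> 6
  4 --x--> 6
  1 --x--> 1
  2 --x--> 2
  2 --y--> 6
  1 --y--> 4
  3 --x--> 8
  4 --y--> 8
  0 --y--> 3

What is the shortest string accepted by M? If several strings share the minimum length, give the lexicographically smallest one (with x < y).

A breadth-first search from 0 reaches an accepting state first via the path 0 → 3 → 8 → 1 → 4 on input yxxy.
No string of length < 4 is accepted (BFS exhausts all shorter strings without reaching an accepting state), and yxxy is the lexicographically least accepting string of length 4.

yxxy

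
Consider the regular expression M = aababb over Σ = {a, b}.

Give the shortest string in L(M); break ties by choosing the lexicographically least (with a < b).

aababb

By inspection of the expression, no string of length less than 6 matches, and aababb is the lexicographically first match of length 6.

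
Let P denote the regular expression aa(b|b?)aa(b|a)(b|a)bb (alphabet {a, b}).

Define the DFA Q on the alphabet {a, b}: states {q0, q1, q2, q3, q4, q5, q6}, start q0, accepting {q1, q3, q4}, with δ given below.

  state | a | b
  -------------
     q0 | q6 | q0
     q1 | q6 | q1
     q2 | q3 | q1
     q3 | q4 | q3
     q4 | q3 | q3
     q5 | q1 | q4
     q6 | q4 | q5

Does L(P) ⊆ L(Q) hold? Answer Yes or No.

Yes

Converting the expression P to a DFA (subset construction, then merging equivalent states) gives the minimal DFA with states {p0, p1, p2, p3, p4, p5, p6, p7, p8, p9, p10}, start state p0, accepting states {p10} and transitions p0: a→p1, b→p2; p1: a→p3, b→p2; p2: a→p2, b→p2; p3: a→p4, b→p5; p4: a→p6, b→p2; p5: a→p4, b→p2; p6: a→p7, b→p7; p7: a→p8, b→p8; p8: a→p2, b→p9; p9: a→p2, b→p10; p10: a→p2, b→p2.
Exploring the product automaton P × Q from the start pair (p0, q0), following both machines on each input symbol, reaches 20 state pairs: (p0, q0), (p1, q6), (p2, q0), (p3, q4), (p2, q5), (p2, q6), (p4, q3), (p5, q3), (p2, q1), (p2, q4), (p6, q4), (p2, q3), (p4, q4), (p7, q3), (p6, q3), (p8, q4), (p8, q3), (p7, q4), (p9, q3), (p10, q3).
P accepts in {p10} and Q accepts in {q1, q3, q4}. The reachable pairs whose P-component is accepting are (p10, q3); in each of them the Q-component is accepting too, so the product for L(P) \ L(Q) (P-component accepting, Q-component rejecting) has no reachable accepting pair and the difference is empty.
Hence every string in L(P) is also in L(Q).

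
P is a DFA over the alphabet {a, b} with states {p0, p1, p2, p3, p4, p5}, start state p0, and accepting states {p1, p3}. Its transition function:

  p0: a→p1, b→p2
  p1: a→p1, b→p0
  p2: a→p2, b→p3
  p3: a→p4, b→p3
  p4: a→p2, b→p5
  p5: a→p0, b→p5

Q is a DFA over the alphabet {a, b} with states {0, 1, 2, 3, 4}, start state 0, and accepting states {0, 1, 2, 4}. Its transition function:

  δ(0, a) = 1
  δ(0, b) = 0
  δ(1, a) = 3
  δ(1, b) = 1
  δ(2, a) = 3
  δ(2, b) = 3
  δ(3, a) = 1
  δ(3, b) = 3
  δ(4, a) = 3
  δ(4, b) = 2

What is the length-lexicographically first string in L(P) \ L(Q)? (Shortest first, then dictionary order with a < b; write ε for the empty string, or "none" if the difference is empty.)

The string aa is accepted by P but not by Q.
No shorter string lies in the difference, and aa is the lexicographically first length-2 string in L(P) \ L(Q).

aa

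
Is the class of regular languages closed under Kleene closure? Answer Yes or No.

If R is a regular expression for L then R* denotes L*; on automata, add a new accepting start state with an ε-move into the old start state and ε-moves from every old accepting state back to it.
So the regular languages are closed under Kleene star.

Yes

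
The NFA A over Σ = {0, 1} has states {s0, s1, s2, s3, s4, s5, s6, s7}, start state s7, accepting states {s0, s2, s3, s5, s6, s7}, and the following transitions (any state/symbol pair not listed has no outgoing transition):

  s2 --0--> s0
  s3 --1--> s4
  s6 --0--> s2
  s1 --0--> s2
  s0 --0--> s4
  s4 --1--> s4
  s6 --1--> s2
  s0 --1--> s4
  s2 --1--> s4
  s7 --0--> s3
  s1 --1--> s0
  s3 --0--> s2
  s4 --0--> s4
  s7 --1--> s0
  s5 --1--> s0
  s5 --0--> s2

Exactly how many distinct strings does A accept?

5

The useful subgraph on states {s0, s2, s3, s7} is acyclic, so L(A) is finite; the longest accepting path visits 4 useful states, giving maximum string length 3.
Counting accepting paths from s7 by length: 1 of length 0, 2 of length 1, 1 of length 2, 1 of length 3. Total 5.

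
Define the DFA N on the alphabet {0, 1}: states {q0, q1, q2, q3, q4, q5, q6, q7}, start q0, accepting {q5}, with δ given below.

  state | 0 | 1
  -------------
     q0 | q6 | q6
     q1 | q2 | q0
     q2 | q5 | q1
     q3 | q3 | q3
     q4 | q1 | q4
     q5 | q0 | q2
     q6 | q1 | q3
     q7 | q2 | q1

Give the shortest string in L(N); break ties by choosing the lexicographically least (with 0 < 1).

0000

A breadth-first search from q0 reaches an accepting state first via the path q0 → q6 → q1 → q2 → q5 on input 0000.
No string of length < 4 is accepted (BFS exhausts all shorter strings without reaching an accepting state), and 0000 is the lexicographically least accepting string of length 4.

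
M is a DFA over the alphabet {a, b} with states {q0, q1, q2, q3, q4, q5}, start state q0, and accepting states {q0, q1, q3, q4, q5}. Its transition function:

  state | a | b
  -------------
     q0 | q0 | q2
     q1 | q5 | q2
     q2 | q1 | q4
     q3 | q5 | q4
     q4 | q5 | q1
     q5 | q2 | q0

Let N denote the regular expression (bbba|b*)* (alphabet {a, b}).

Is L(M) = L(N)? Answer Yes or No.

The string a is accepted by M but rejected by N.
So L(M) ≠ L(N).

No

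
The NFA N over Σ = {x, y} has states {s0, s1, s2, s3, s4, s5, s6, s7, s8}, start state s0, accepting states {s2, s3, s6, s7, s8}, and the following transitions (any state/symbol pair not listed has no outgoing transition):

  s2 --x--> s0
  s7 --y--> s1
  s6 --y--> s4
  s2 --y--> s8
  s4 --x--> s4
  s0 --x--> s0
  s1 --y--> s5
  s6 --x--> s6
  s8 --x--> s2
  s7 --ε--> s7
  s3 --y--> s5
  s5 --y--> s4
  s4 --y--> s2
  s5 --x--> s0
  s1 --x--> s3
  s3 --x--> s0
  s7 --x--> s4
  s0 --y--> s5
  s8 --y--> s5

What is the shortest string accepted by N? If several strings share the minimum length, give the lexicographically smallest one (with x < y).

yyy

A breadth-first search from s0 reaches an accepting state first via the path s0 → s5 → s4 → s2 on input yyy.
No string of length < 3 is accepted (BFS exhausts all shorter strings without reaching an accepting state), and yyy is the lexicographically least accepting string of length 3.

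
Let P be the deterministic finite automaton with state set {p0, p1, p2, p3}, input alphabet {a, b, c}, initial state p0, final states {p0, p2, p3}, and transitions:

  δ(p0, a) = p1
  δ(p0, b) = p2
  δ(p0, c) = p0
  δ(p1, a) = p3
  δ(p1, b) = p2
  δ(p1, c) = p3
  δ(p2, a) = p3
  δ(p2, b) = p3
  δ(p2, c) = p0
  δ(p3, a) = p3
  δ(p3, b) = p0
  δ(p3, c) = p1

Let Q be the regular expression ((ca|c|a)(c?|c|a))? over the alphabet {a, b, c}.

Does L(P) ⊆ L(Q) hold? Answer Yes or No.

The string b is in L(P) but not in L(Q).
So L(P) ⊄ L(Q).

No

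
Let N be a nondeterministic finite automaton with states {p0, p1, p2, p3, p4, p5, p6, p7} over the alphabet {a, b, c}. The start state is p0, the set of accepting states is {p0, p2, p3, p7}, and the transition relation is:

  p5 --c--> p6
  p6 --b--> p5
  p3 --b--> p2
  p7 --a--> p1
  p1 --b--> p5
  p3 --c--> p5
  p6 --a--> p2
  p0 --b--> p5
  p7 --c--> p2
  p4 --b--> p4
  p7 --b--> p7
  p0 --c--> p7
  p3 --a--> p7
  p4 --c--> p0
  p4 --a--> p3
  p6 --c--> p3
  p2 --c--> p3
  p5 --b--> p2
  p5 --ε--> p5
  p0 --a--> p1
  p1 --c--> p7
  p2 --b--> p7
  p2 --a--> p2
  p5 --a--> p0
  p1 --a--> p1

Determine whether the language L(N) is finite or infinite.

infinite

State p1 is reachable from the start and can reach an accepting state, and it lies on the cycle p1 → p1.
Traversing that cycle any number of times yields accepted strings of unbounded length, so the language is infinite.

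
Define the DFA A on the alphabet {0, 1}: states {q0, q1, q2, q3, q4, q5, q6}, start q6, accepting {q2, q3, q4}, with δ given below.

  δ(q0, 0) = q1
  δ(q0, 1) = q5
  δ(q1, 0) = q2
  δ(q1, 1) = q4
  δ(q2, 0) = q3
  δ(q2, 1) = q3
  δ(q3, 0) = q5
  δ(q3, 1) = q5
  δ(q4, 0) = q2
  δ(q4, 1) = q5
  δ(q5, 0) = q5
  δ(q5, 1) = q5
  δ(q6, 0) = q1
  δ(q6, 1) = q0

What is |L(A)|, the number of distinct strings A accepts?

14

The useful subgraph on states {q0, q1, q2, q3, q4, q6} is acyclic, so L(A) is finite; the longest accepting path visits 6 useful states, giving maximum string length 5.
Counting accepting paths from q6 by length: 2 of length 2, 5 of length 3, 5 of length 4, 2 of length 5. Total 14.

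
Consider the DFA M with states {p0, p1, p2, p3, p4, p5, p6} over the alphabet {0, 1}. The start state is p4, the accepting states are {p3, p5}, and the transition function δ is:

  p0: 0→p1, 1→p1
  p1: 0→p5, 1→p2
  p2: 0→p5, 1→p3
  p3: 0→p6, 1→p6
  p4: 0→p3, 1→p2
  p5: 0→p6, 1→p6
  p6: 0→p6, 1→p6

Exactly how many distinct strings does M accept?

3

The useful subgraph on states {p2, p3, p4, p5} is acyclic, so L(M) is finite; the longest accepting path visits 3 useful states, giving maximum string length 2.
Counting accepting paths from p4 by length: 1 of length 1, 2 of length 2. Total 3.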